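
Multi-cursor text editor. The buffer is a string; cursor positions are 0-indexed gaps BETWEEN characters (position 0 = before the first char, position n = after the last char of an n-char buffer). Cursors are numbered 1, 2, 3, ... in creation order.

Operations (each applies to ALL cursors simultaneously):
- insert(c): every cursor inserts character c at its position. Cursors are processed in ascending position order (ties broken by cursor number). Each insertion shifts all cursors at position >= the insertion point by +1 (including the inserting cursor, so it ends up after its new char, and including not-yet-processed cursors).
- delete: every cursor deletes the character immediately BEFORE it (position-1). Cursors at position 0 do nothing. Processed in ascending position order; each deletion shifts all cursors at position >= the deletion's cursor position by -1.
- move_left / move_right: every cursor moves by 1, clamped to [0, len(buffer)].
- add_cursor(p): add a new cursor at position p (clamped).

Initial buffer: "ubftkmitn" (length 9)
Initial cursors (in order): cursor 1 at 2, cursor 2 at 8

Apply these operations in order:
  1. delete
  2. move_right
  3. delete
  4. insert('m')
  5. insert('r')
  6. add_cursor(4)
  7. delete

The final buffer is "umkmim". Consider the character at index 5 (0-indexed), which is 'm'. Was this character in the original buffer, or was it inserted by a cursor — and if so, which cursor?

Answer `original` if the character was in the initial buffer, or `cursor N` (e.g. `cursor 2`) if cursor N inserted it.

Answer: cursor 2

Derivation:
After op 1 (delete): buffer="uftkmin" (len 7), cursors c1@1 c2@6, authorship .......
After op 2 (move_right): buffer="uftkmin" (len 7), cursors c1@2 c2@7, authorship .......
After op 3 (delete): buffer="utkmi" (len 5), cursors c1@1 c2@5, authorship .....
After op 4 (insert('m')): buffer="umtkmim" (len 7), cursors c1@2 c2@7, authorship .1....2
After op 5 (insert('r')): buffer="umrtkmimr" (len 9), cursors c1@3 c2@9, authorship .11....22
After op 6 (add_cursor(4)): buffer="umrtkmimr" (len 9), cursors c1@3 c3@4 c2@9, authorship .11....22
After op 7 (delete): buffer="umkmim" (len 6), cursors c1@2 c3@2 c2@6, authorship .1...2
Authorship (.=original, N=cursor N): . 1 . . . 2
Index 5: author = 2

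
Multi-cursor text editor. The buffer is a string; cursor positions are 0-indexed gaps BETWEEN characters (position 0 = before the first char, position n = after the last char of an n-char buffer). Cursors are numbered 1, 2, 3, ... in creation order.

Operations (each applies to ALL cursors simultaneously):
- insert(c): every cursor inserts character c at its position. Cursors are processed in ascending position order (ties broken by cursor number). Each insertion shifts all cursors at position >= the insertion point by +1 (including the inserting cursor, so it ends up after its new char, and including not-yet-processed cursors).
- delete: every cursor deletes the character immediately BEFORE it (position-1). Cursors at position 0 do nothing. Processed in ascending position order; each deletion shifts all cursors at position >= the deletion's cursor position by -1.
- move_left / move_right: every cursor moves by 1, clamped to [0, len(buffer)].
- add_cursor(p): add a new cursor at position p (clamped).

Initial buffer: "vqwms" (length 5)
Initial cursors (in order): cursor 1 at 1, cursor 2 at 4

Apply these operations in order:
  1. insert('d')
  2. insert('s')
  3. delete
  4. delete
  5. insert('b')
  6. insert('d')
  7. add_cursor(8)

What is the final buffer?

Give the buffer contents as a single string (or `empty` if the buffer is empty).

Answer: vbdqwmbds

Derivation:
After op 1 (insert('d')): buffer="vdqwmds" (len 7), cursors c1@2 c2@6, authorship .1...2.
After op 2 (insert('s')): buffer="vdsqwmdss" (len 9), cursors c1@3 c2@8, authorship .11...22.
After op 3 (delete): buffer="vdqwmds" (len 7), cursors c1@2 c2@6, authorship .1...2.
After op 4 (delete): buffer="vqwms" (len 5), cursors c1@1 c2@4, authorship .....
After op 5 (insert('b')): buffer="vbqwmbs" (len 7), cursors c1@2 c2@6, authorship .1...2.
After op 6 (insert('d')): buffer="vbdqwmbds" (len 9), cursors c1@3 c2@8, authorship .11...22.
After op 7 (add_cursor(8)): buffer="vbdqwmbds" (len 9), cursors c1@3 c2@8 c3@8, authorship .11...22.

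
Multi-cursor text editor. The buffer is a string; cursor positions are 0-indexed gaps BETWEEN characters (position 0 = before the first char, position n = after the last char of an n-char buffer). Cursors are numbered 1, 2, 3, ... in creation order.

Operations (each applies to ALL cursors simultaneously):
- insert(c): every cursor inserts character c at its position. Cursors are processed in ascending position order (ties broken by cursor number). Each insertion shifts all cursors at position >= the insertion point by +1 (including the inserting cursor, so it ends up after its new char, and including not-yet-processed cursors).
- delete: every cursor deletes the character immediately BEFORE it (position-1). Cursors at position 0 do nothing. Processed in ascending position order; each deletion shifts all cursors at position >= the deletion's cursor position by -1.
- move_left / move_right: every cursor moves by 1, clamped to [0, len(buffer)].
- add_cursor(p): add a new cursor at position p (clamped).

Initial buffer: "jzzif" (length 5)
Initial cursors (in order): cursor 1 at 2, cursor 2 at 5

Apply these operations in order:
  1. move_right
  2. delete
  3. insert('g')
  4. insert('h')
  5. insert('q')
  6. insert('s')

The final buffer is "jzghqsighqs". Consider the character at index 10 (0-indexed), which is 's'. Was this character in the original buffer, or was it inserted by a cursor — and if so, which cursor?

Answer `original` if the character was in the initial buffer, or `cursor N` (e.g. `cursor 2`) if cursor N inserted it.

Answer: cursor 2

Derivation:
After op 1 (move_right): buffer="jzzif" (len 5), cursors c1@3 c2@5, authorship .....
After op 2 (delete): buffer="jzi" (len 3), cursors c1@2 c2@3, authorship ...
After op 3 (insert('g')): buffer="jzgig" (len 5), cursors c1@3 c2@5, authorship ..1.2
After op 4 (insert('h')): buffer="jzghigh" (len 7), cursors c1@4 c2@7, authorship ..11.22
After op 5 (insert('q')): buffer="jzghqighq" (len 9), cursors c1@5 c2@9, authorship ..111.222
After op 6 (insert('s')): buffer="jzghqsighqs" (len 11), cursors c1@6 c2@11, authorship ..1111.2222
Authorship (.=original, N=cursor N): . . 1 1 1 1 . 2 2 2 2
Index 10: author = 2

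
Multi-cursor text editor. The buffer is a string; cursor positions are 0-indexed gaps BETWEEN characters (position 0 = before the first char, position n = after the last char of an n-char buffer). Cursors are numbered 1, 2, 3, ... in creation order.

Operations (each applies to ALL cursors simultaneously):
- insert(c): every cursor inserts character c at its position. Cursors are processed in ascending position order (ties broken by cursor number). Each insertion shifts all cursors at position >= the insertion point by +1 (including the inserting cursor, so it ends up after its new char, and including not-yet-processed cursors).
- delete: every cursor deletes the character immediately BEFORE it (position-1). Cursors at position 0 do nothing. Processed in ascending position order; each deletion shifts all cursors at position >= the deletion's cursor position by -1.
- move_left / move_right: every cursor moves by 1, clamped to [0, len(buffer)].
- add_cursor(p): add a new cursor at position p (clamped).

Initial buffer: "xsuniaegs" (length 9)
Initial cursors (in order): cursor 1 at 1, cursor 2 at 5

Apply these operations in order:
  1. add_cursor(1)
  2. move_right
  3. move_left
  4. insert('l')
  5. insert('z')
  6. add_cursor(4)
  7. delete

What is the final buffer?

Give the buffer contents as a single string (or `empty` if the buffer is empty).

Answer: xlsunilaegs

Derivation:
After op 1 (add_cursor(1)): buffer="xsuniaegs" (len 9), cursors c1@1 c3@1 c2@5, authorship .........
After op 2 (move_right): buffer="xsuniaegs" (len 9), cursors c1@2 c3@2 c2@6, authorship .........
After op 3 (move_left): buffer="xsuniaegs" (len 9), cursors c1@1 c3@1 c2@5, authorship .........
After op 4 (insert('l')): buffer="xllsunilaegs" (len 12), cursors c1@3 c3@3 c2@8, authorship .13....2....
After op 5 (insert('z')): buffer="xllzzsunilzaegs" (len 15), cursors c1@5 c3@5 c2@11, authorship .1313....22....
After op 6 (add_cursor(4)): buffer="xllzzsunilzaegs" (len 15), cursors c4@4 c1@5 c3@5 c2@11, authorship .1313....22....
After op 7 (delete): buffer="xlsunilaegs" (len 11), cursors c1@2 c3@2 c4@2 c2@7, authorship .1....2....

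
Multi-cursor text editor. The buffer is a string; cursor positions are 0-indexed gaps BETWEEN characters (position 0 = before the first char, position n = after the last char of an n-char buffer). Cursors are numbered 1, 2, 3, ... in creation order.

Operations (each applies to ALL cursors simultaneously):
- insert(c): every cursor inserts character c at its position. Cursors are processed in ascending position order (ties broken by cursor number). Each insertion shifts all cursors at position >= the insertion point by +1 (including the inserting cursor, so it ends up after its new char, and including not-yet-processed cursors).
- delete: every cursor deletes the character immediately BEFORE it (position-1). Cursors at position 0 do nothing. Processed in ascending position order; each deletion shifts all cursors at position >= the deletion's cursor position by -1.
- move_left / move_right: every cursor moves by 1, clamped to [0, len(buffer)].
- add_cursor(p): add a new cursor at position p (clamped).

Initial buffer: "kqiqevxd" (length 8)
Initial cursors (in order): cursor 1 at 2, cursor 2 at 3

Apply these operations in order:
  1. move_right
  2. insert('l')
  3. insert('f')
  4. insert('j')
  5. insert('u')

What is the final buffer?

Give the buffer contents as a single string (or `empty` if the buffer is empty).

Answer: kqilfjuqlfjuevxd

Derivation:
After op 1 (move_right): buffer="kqiqevxd" (len 8), cursors c1@3 c2@4, authorship ........
After op 2 (insert('l')): buffer="kqilqlevxd" (len 10), cursors c1@4 c2@6, authorship ...1.2....
After op 3 (insert('f')): buffer="kqilfqlfevxd" (len 12), cursors c1@5 c2@8, authorship ...11.22....
After op 4 (insert('j')): buffer="kqilfjqlfjevxd" (len 14), cursors c1@6 c2@10, authorship ...111.222....
After op 5 (insert('u')): buffer="kqilfjuqlfjuevxd" (len 16), cursors c1@7 c2@12, authorship ...1111.2222....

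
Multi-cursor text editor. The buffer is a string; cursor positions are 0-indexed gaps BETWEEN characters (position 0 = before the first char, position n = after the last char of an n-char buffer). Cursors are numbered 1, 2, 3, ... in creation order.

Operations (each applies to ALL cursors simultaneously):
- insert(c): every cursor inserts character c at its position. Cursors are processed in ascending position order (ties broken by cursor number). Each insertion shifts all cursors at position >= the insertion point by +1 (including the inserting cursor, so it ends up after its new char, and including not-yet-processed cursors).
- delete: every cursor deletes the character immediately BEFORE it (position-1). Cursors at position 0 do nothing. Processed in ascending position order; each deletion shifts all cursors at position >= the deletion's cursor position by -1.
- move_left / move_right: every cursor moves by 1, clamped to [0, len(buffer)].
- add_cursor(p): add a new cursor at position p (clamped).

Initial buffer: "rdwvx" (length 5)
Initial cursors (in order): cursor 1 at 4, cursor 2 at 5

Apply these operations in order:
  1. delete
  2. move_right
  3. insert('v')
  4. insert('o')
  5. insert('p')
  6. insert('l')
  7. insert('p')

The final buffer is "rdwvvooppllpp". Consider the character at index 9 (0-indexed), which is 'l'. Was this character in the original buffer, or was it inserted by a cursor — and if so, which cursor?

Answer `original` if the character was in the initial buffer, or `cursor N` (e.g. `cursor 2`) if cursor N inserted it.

After op 1 (delete): buffer="rdw" (len 3), cursors c1@3 c2@3, authorship ...
After op 2 (move_right): buffer="rdw" (len 3), cursors c1@3 c2@3, authorship ...
After op 3 (insert('v')): buffer="rdwvv" (len 5), cursors c1@5 c2@5, authorship ...12
After op 4 (insert('o')): buffer="rdwvvoo" (len 7), cursors c1@7 c2@7, authorship ...1212
After op 5 (insert('p')): buffer="rdwvvoopp" (len 9), cursors c1@9 c2@9, authorship ...121212
After op 6 (insert('l')): buffer="rdwvvooppll" (len 11), cursors c1@11 c2@11, authorship ...12121212
After op 7 (insert('p')): buffer="rdwvvooppllpp" (len 13), cursors c1@13 c2@13, authorship ...1212121212
Authorship (.=original, N=cursor N): . . . 1 2 1 2 1 2 1 2 1 2
Index 9: author = 1

Answer: cursor 1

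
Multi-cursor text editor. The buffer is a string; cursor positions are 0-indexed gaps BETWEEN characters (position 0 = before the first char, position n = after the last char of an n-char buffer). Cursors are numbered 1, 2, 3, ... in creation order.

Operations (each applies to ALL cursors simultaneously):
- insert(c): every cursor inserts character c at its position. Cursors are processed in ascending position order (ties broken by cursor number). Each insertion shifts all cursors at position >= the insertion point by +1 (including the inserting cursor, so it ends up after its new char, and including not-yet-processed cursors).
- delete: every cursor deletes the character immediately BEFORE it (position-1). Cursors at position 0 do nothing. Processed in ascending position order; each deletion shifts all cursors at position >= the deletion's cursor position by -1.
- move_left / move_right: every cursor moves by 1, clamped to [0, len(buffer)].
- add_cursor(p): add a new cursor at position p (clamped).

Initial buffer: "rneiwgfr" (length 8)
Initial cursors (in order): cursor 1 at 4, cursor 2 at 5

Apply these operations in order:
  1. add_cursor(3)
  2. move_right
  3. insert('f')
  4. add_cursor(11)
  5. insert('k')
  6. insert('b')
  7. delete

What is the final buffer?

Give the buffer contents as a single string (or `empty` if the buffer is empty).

After op 1 (add_cursor(3)): buffer="rneiwgfr" (len 8), cursors c3@3 c1@4 c2@5, authorship ........
After op 2 (move_right): buffer="rneiwgfr" (len 8), cursors c3@4 c1@5 c2@6, authorship ........
After op 3 (insert('f')): buffer="rneifwfgffr" (len 11), cursors c3@5 c1@7 c2@9, authorship ....3.1.2..
After op 4 (add_cursor(11)): buffer="rneifwfgffr" (len 11), cursors c3@5 c1@7 c2@9 c4@11, authorship ....3.1.2..
After op 5 (insert('k')): buffer="rneifkwfkgfkfrk" (len 15), cursors c3@6 c1@9 c2@12 c4@15, authorship ....33.11.22..4
After op 6 (insert('b')): buffer="rneifkbwfkbgfkbfrkb" (len 19), cursors c3@7 c1@11 c2@15 c4@19, authorship ....333.111.222..44
After op 7 (delete): buffer="rneifkwfkgfkfrk" (len 15), cursors c3@6 c1@9 c2@12 c4@15, authorship ....33.11.22..4

Answer: rneifkwfkgfkfrk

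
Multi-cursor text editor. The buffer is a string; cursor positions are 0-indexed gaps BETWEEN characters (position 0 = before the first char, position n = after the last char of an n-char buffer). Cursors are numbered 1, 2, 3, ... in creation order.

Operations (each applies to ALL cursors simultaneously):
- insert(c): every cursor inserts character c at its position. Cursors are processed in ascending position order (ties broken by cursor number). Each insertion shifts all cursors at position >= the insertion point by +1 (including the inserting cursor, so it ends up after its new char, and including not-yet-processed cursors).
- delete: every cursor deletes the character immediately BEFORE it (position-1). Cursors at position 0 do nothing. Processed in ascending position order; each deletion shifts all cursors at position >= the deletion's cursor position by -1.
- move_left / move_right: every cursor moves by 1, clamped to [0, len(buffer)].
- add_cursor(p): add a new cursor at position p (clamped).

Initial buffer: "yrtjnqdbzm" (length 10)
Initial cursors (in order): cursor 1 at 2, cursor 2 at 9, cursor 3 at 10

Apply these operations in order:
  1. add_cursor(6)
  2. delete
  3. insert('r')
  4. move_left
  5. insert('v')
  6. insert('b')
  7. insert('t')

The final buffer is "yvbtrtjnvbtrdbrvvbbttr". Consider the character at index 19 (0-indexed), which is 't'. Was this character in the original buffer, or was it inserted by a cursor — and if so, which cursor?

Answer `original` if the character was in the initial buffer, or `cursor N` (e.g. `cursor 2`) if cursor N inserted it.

Answer: cursor 2

Derivation:
After op 1 (add_cursor(6)): buffer="yrtjnqdbzm" (len 10), cursors c1@2 c4@6 c2@9 c3@10, authorship ..........
After op 2 (delete): buffer="ytjndb" (len 6), cursors c1@1 c4@4 c2@6 c3@6, authorship ......
After op 3 (insert('r')): buffer="yrtjnrdbrr" (len 10), cursors c1@2 c4@6 c2@10 c3@10, authorship .1...4..23
After op 4 (move_left): buffer="yrtjnrdbrr" (len 10), cursors c1@1 c4@5 c2@9 c3@9, authorship .1...4..23
After op 5 (insert('v')): buffer="yvrtjnvrdbrvvr" (len 14), cursors c1@2 c4@7 c2@13 c3@13, authorship .11...44..2233
After op 6 (insert('b')): buffer="yvbrtjnvbrdbrvvbbr" (len 18), cursors c1@3 c4@9 c2@17 c3@17, authorship .111...444..223233
After op 7 (insert('t')): buffer="yvbtrtjnvbtrdbrvvbbttr" (len 22), cursors c1@4 c4@11 c2@21 c3@21, authorship .1111...4444..22323233
Authorship (.=original, N=cursor N): . 1 1 1 1 . . . 4 4 4 4 . . 2 2 3 2 3 2 3 3
Index 19: author = 2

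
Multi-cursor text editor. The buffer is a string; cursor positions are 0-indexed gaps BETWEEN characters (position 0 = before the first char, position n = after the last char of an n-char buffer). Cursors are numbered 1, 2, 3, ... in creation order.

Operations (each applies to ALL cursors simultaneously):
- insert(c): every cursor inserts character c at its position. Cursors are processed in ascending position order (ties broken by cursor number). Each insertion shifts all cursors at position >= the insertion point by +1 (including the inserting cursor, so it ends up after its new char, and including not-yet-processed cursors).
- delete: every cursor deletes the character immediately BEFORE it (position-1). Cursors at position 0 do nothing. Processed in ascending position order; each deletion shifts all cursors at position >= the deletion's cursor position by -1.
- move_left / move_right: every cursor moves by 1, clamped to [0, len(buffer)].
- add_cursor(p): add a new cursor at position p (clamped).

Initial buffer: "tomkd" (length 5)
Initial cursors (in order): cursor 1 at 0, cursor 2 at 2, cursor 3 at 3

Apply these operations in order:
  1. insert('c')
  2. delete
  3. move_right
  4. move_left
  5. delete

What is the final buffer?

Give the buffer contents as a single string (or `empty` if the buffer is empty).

After op 1 (insert('c')): buffer="ctocmckd" (len 8), cursors c1@1 c2@4 c3@6, authorship 1..2.3..
After op 2 (delete): buffer="tomkd" (len 5), cursors c1@0 c2@2 c3@3, authorship .....
After op 3 (move_right): buffer="tomkd" (len 5), cursors c1@1 c2@3 c3@4, authorship .....
After op 4 (move_left): buffer="tomkd" (len 5), cursors c1@0 c2@2 c3@3, authorship .....
After op 5 (delete): buffer="tkd" (len 3), cursors c1@0 c2@1 c3@1, authorship ...

Answer: tkd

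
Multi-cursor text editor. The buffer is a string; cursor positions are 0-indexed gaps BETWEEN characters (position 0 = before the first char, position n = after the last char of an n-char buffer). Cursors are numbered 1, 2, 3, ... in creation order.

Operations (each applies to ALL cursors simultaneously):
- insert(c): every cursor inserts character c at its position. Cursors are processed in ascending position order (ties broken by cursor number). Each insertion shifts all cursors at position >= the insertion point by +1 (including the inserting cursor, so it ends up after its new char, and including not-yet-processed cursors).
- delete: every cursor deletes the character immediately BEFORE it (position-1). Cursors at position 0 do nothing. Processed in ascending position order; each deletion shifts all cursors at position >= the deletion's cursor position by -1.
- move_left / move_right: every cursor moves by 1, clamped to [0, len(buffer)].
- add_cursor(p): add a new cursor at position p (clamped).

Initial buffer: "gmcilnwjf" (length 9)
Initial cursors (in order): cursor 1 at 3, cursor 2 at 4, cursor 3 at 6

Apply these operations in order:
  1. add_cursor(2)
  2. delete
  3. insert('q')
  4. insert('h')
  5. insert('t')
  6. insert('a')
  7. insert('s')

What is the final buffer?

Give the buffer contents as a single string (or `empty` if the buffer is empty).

Answer: gqqqhhhtttaaassslqhtaswjf

Derivation:
After op 1 (add_cursor(2)): buffer="gmcilnwjf" (len 9), cursors c4@2 c1@3 c2@4 c3@6, authorship .........
After op 2 (delete): buffer="glwjf" (len 5), cursors c1@1 c2@1 c4@1 c3@2, authorship .....
After op 3 (insert('q')): buffer="gqqqlqwjf" (len 9), cursors c1@4 c2@4 c4@4 c3@6, authorship .124.3...
After op 4 (insert('h')): buffer="gqqqhhhlqhwjf" (len 13), cursors c1@7 c2@7 c4@7 c3@10, authorship .124124.33...
After op 5 (insert('t')): buffer="gqqqhhhtttlqhtwjf" (len 17), cursors c1@10 c2@10 c4@10 c3@14, authorship .124124124.333...
After op 6 (insert('a')): buffer="gqqqhhhtttaaalqhtawjf" (len 21), cursors c1@13 c2@13 c4@13 c3@18, authorship .124124124124.3333...
After op 7 (insert('s')): buffer="gqqqhhhtttaaassslqhtaswjf" (len 25), cursors c1@16 c2@16 c4@16 c3@22, authorship .124124124124124.33333...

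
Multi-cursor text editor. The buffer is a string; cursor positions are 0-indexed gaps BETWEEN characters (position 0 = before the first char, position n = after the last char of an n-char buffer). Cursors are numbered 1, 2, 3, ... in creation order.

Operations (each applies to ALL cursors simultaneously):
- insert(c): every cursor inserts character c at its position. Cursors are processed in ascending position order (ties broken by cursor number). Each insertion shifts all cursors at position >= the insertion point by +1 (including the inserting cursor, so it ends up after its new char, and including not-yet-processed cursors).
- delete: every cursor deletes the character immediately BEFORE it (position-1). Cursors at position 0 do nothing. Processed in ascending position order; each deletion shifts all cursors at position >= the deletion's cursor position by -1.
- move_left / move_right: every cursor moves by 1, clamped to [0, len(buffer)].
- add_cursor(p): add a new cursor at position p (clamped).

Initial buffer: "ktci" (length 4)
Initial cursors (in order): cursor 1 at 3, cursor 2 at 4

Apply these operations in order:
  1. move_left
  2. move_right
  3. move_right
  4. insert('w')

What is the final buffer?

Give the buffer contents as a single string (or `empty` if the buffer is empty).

After op 1 (move_left): buffer="ktci" (len 4), cursors c1@2 c2@3, authorship ....
After op 2 (move_right): buffer="ktci" (len 4), cursors c1@3 c2@4, authorship ....
After op 3 (move_right): buffer="ktci" (len 4), cursors c1@4 c2@4, authorship ....
After op 4 (insert('w')): buffer="ktciww" (len 6), cursors c1@6 c2@6, authorship ....12

Answer: ktciww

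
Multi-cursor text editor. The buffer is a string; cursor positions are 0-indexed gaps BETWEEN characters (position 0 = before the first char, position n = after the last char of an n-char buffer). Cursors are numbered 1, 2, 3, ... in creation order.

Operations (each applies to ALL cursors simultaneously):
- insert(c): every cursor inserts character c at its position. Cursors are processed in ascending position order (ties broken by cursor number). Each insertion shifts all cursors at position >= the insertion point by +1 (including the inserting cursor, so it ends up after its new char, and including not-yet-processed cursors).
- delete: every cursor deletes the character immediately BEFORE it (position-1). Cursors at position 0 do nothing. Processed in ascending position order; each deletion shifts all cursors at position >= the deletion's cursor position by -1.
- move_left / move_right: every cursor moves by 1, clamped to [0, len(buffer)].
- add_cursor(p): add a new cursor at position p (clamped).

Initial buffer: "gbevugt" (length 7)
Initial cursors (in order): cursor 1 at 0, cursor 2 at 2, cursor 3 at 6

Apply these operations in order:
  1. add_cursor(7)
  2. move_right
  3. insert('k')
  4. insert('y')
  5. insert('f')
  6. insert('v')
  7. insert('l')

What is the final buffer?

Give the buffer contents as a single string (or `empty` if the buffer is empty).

Answer: gkyfvlbekyfvlvugtkkyyffvvll

Derivation:
After op 1 (add_cursor(7)): buffer="gbevugt" (len 7), cursors c1@0 c2@2 c3@6 c4@7, authorship .......
After op 2 (move_right): buffer="gbevugt" (len 7), cursors c1@1 c2@3 c3@7 c4@7, authorship .......
After op 3 (insert('k')): buffer="gkbekvugtkk" (len 11), cursors c1@2 c2@5 c3@11 c4@11, authorship .1..2....34
After op 4 (insert('y')): buffer="gkybekyvugtkkyy" (len 15), cursors c1@3 c2@7 c3@15 c4@15, authorship .11..22....3434
After op 5 (insert('f')): buffer="gkyfbekyfvugtkkyyff" (len 19), cursors c1@4 c2@9 c3@19 c4@19, authorship .111..222....343434
After op 6 (insert('v')): buffer="gkyfvbekyfvvugtkkyyffvv" (len 23), cursors c1@5 c2@11 c3@23 c4@23, authorship .1111..2222....34343434
After op 7 (insert('l')): buffer="gkyfvlbekyfvlvugtkkyyffvvll" (len 27), cursors c1@6 c2@13 c3@27 c4@27, authorship .11111..22222....3434343434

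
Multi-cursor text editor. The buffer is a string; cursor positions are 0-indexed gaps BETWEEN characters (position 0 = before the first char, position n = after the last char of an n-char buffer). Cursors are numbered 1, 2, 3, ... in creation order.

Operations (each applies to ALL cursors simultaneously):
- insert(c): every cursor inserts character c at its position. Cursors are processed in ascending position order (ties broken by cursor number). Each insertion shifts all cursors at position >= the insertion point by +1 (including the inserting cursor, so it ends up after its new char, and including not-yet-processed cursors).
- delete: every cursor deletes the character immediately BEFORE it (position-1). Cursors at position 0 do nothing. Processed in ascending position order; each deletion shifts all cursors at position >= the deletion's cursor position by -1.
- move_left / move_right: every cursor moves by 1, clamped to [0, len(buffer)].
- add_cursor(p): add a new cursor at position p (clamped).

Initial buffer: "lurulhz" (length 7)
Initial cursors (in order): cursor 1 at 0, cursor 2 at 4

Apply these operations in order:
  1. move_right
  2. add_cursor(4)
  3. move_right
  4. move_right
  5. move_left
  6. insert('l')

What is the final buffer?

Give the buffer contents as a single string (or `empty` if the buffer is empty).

After op 1 (move_right): buffer="lurulhz" (len 7), cursors c1@1 c2@5, authorship .......
After op 2 (add_cursor(4)): buffer="lurulhz" (len 7), cursors c1@1 c3@4 c2@5, authorship .......
After op 3 (move_right): buffer="lurulhz" (len 7), cursors c1@2 c3@5 c2@6, authorship .......
After op 4 (move_right): buffer="lurulhz" (len 7), cursors c1@3 c3@6 c2@7, authorship .......
After op 5 (move_left): buffer="lurulhz" (len 7), cursors c1@2 c3@5 c2@6, authorship .......
After op 6 (insert('l')): buffer="lulrullhlz" (len 10), cursors c1@3 c3@7 c2@9, authorship ..1...3.2.

Answer: lulrullhlz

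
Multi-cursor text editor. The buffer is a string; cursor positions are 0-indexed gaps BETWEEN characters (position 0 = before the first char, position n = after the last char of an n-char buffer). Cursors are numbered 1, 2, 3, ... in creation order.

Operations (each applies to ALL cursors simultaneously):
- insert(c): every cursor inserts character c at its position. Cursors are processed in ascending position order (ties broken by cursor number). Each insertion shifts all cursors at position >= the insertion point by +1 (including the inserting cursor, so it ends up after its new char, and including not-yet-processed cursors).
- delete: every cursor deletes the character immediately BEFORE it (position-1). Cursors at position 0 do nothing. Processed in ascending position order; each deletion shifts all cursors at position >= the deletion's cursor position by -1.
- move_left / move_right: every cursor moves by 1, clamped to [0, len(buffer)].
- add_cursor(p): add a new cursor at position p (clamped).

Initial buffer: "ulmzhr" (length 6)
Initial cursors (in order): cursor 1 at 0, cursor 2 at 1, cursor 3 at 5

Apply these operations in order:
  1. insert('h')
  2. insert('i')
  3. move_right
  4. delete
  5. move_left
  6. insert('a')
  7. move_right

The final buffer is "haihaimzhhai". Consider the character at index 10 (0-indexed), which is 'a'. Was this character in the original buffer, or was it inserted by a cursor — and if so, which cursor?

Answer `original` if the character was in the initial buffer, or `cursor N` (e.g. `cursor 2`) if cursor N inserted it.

After op 1 (insert('h')): buffer="huhlmzhhr" (len 9), cursors c1@1 c2@3 c3@8, authorship 1.2....3.
After op 2 (insert('i')): buffer="hiuhilmzhhir" (len 12), cursors c1@2 c2@5 c3@11, authorship 11.22....33.
After op 3 (move_right): buffer="hiuhilmzhhir" (len 12), cursors c1@3 c2@6 c3@12, authorship 11.22....33.
After op 4 (delete): buffer="hihimzhhi" (len 9), cursors c1@2 c2@4 c3@9, authorship 1122...33
After op 5 (move_left): buffer="hihimzhhi" (len 9), cursors c1@1 c2@3 c3@8, authorship 1122...33
After op 6 (insert('a')): buffer="haihaimzhhai" (len 12), cursors c1@2 c2@5 c3@11, authorship 111222...333
After op 7 (move_right): buffer="haihaimzhhai" (len 12), cursors c1@3 c2@6 c3@12, authorship 111222...333
Authorship (.=original, N=cursor N): 1 1 1 2 2 2 . . . 3 3 3
Index 10: author = 3

Answer: cursor 3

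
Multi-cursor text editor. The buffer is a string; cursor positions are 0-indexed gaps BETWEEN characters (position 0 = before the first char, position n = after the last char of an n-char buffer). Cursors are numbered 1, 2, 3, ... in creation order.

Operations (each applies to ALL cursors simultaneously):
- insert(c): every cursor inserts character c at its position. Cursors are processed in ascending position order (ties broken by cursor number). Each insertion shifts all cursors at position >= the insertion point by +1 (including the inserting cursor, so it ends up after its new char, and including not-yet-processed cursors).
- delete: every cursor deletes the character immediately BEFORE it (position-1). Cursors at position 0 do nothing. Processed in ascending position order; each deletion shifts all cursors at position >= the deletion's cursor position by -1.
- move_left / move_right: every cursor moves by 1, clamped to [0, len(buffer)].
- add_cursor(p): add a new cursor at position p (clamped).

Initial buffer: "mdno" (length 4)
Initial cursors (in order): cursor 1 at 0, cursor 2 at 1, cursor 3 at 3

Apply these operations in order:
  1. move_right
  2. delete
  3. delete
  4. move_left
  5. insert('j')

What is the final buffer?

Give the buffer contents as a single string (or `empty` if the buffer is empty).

After op 1 (move_right): buffer="mdno" (len 4), cursors c1@1 c2@2 c3@4, authorship ....
After op 2 (delete): buffer="n" (len 1), cursors c1@0 c2@0 c3@1, authorship .
After op 3 (delete): buffer="" (len 0), cursors c1@0 c2@0 c3@0, authorship 
After op 4 (move_left): buffer="" (len 0), cursors c1@0 c2@0 c3@0, authorship 
After op 5 (insert('j')): buffer="jjj" (len 3), cursors c1@3 c2@3 c3@3, authorship 123

Answer: jjj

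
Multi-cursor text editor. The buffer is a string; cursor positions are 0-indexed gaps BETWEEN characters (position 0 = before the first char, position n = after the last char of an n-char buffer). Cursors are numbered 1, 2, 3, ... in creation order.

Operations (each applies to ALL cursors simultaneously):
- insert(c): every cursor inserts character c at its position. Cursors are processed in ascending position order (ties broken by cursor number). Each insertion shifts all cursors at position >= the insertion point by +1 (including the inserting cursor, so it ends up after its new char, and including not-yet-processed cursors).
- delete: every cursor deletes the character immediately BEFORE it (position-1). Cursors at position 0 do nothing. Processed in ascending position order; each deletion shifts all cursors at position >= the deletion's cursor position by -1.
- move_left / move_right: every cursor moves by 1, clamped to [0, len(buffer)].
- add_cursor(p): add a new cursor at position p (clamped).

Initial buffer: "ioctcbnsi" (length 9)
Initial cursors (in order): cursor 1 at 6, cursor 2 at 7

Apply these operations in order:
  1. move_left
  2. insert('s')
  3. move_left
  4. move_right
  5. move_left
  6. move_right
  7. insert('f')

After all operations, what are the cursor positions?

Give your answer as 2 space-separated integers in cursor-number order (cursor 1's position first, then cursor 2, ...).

After op 1 (move_left): buffer="ioctcbnsi" (len 9), cursors c1@5 c2@6, authorship .........
After op 2 (insert('s')): buffer="ioctcsbsnsi" (len 11), cursors c1@6 c2@8, authorship .....1.2...
After op 3 (move_left): buffer="ioctcsbsnsi" (len 11), cursors c1@5 c2@7, authorship .....1.2...
After op 4 (move_right): buffer="ioctcsbsnsi" (len 11), cursors c1@6 c2@8, authorship .....1.2...
After op 5 (move_left): buffer="ioctcsbsnsi" (len 11), cursors c1@5 c2@7, authorship .....1.2...
After op 6 (move_right): buffer="ioctcsbsnsi" (len 11), cursors c1@6 c2@8, authorship .....1.2...
After op 7 (insert('f')): buffer="ioctcsfbsfnsi" (len 13), cursors c1@7 c2@10, authorship .....11.22...

Answer: 7 10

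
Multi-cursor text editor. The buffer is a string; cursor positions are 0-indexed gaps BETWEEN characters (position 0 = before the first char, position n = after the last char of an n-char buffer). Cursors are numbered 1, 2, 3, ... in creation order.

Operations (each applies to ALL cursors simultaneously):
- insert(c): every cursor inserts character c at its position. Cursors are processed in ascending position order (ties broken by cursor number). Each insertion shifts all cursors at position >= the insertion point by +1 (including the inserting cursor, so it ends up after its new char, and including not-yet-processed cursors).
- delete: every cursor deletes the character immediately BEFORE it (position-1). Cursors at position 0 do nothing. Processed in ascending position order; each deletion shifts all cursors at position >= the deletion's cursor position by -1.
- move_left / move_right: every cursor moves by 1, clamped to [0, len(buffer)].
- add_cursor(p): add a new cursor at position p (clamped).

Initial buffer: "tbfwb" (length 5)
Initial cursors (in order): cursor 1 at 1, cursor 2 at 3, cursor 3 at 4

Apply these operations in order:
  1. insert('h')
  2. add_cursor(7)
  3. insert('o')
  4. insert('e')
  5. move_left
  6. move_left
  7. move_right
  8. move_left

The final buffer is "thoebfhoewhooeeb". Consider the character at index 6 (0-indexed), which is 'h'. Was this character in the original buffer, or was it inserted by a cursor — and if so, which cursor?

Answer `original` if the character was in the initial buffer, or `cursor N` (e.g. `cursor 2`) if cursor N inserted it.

After op 1 (insert('h')): buffer="thbfhwhb" (len 8), cursors c1@2 c2@5 c3@7, authorship .1..2.3.
After op 2 (add_cursor(7)): buffer="thbfhwhb" (len 8), cursors c1@2 c2@5 c3@7 c4@7, authorship .1..2.3.
After op 3 (insert('o')): buffer="thobfhowhoob" (len 12), cursors c1@3 c2@7 c3@11 c4@11, authorship .11..22.334.
After op 4 (insert('e')): buffer="thoebfhoewhooeeb" (len 16), cursors c1@4 c2@9 c3@15 c4@15, authorship .111..222.33434.
After op 5 (move_left): buffer="thoebfhoewhooeeb" (len 16), cursors c1@3 c2@8 c3@14 c4@14, authorship .111..222.33434.
After op 6 (move_left): buffer="thoebfhoewhooeeb" (len 16), cursors c1@2 c2@7 c3@13 c4@13, authorship .111..222.33434.
After op 7 (move_right): buffer="thoebfhoewhooeeb" (len 16), cursors c1@3 c2@8 c3@14 c4@14, authorship .111..222.33434.
After op 8 (move_left): buffer="thoebfhoewhooeeb" (len 16), cursors c1@2 c2@7 c3@13 c4@13, authorship .111..222.33434.
Authorship (.=original, N=cursor N): . 1 1 1 . . 2 2 2 . 3 3 4 3 4 .
Index 6: author = 2

Answer: cursor 2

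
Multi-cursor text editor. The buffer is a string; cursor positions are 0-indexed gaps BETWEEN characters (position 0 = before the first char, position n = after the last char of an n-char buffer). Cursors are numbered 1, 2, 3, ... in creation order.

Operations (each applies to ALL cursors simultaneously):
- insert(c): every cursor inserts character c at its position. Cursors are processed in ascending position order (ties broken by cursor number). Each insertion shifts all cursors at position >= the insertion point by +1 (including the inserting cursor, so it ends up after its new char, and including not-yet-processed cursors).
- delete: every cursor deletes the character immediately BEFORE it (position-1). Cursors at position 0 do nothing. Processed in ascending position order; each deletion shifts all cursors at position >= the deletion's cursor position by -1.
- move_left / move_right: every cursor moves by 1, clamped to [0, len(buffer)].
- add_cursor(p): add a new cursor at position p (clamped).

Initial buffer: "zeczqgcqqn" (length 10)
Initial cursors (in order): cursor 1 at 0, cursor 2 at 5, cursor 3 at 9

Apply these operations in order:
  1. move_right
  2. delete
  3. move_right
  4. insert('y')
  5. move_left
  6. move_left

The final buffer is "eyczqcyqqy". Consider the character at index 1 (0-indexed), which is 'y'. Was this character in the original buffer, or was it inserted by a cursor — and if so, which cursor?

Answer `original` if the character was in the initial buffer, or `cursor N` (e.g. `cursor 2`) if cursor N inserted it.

After op 1 (move_right): buffer="zeczqgcqqn" (len 10), cursors c1@1 c2@6 c3@10, authorship ..........
After op 2 (delete): buffer="eczqcqq" (len 7), cursors c1@0 c2@4 c3@7, authorship .......
After op 3 (move_right): buffer="eczqcqq" (len 7), cursors c1@1 c2@5 c3@7, authorship .......
After op 4 (insert('y')): buffer="eyczqcyqqy" (len 10), cursors c1@2 c2@7 c3@10, authorship .1....2..3
After op 5 (move_left): buffer="eyczqcyqqy" (len 10), cursors c1@1 c2@6 c3@9, authorship .1....2..3
After op 6 (move_left): buffer="eyczqcyqqy" (len 10), cursors c1@0 c2@5 c3@8, authorship .1....2..3
Authorship (.=original, N=cursor N): . 1 . . . . 2 . . 3
Index 1: author = 1

Answer: cursor 1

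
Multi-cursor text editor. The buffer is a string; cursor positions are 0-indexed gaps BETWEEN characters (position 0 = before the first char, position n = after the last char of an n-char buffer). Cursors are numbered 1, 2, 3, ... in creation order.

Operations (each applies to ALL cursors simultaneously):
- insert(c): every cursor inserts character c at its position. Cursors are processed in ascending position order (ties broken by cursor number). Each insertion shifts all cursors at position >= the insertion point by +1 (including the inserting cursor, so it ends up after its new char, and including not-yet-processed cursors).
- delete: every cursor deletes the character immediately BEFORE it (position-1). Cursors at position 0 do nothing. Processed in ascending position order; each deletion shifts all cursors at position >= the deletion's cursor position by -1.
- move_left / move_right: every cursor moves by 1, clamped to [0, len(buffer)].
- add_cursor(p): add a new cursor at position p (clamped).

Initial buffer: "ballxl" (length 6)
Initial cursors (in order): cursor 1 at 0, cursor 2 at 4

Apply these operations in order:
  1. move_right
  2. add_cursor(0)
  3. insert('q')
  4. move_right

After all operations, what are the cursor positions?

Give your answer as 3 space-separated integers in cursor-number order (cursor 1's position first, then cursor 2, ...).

Answer: 4 9 2

Derivation:
After op 1 (move_right): buffer="ballxl" (len 6), cursors c1@1 c2@5, authorship ......
After op 2 (add_cursor(0)): buffer="ballxl" (len 6), cursors c3@0 c1@1 c2@5, authorship ......
After op 3 (insert('q')): buffer="qbqallxql" (len 9), cursors c3@1 c1@3 c2@8, authorship 3.1....2.
After op 4 (move_right): buffer="qbqallxql" (len 9), cursors c3@2 c1@4 c2@9, authorship 3.1....2.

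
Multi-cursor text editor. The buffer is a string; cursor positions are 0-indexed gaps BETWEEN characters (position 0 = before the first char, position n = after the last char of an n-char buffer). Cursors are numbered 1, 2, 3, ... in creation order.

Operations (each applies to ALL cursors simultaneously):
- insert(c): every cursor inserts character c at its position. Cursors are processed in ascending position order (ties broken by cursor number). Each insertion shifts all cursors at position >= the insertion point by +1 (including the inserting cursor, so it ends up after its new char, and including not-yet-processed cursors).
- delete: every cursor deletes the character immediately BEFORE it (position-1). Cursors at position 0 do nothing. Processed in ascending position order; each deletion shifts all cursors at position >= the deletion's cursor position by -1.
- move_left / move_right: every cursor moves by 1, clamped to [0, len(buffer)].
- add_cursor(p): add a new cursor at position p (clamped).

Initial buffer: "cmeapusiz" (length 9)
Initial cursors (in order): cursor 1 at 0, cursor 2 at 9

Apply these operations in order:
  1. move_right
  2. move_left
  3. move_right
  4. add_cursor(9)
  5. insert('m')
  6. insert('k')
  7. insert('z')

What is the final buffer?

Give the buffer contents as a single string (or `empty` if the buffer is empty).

Answer: cmkzmeapusizmmkkzz

Derivation:
After op 1 (move_right): buffer="cmeapusiz" (len 9), cursors c1@1 c2@9, authorship .........
After op 2 (move_left): buffer="cmeapusiz" (len 9), cursors c1@0 c2@8, authorship .........
After op 3 (move_right): buffer="cmeapusiz" (len 9), cursors c1@1 c2@9, authorship .........
After op 4 (add_cursor(9)): buffer="cmeapusiz" (len 9), cursors c1@1 c2@9 c3@9, authorship .........
After op 5 (insert('m')): buffer="cmmeapusizmm" (len 12), cursors c1@2 c2@12 c3@12, authorship .1........23
After op 6 (insert('k')): buffer="cmkmeapusizmmkk" (len 15), cursors c1@3 c2@15 c3@15, authorship .11........2323
After op 7 (insert('z')): buffer="cmkzmeapusizmmkkzz" (len 18), cursors c1@4 c2@18 c3@18, authorship .111........232323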